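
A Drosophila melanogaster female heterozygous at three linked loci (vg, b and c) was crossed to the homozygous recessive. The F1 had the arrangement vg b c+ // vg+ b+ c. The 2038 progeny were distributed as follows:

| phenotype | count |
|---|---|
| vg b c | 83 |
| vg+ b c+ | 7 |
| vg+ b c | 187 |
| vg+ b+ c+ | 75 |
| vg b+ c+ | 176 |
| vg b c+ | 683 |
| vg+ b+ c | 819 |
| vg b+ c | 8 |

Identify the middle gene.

The two rarest classes, vg+ b c+ and vg b+ c, are the double crossovers. Comparing them with the parentals, only the vg allele has switched, so vg is the middle locus and the order is b – vg – c.

vg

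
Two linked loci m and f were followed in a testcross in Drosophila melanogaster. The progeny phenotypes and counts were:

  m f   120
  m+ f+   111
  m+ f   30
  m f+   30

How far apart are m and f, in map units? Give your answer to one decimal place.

The two most frequent classes, m+ f+ (111) and m f (120), are the parental types, so the F1 was m+ f+ / m f.
The recombinant classes are m+ f and m f+: 30 + 30 = 60.
Recombination frequency = 60/291 = 0.2062 ≈ 20.6%, i.e. 20.6 map units.

20.6 map units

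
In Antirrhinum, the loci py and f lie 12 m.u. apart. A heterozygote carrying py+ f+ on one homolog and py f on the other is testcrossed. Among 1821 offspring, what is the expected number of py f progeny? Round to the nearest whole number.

A map distance of 12 m.u. corresponds to a recombination frequency of 0.120.
The F1 is py+ f+ / py f, so py f is a parental gamete class with expected frequency (1 − r)/2 = 0.880/2 = 0.4400.
Expected number = 0.4400 × 1821 = 801.24 ≈ 801.

801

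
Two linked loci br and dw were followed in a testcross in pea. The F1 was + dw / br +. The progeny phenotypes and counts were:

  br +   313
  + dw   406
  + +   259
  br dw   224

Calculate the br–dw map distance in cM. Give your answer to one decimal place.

40.2 cM

The recombinant classes are + + and br dw: 259 + 224 = 483.
Recombination frequency = 483/1202 = 0.4018 ≈ 40.2%, i.e. 40.2 cM.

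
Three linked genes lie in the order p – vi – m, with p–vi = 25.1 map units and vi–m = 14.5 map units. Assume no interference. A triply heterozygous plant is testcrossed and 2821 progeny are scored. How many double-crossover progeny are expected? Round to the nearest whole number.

103

Map distances give recombination frequencies of 0.251 and 0.145 for the two intervals.
With no interference, expected double-crossover frequency = 0.251 × 0.145 = 0.03639.
Expected number = 0.03639 × 2821 = 102.67 ≈ 103.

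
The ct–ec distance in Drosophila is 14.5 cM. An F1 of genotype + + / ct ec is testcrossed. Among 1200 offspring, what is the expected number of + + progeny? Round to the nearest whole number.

A map distance of 14.5 cM corresponds to a recombination frequency of 0.145.
The F1 is + + / ct ec, so + + is a parental gamete class with expected frequency (1 − r)/2 = 0.855/2 = 0.4275.
Expected number = 0.4275 × 1200 = 513.00 ≈ 513.

513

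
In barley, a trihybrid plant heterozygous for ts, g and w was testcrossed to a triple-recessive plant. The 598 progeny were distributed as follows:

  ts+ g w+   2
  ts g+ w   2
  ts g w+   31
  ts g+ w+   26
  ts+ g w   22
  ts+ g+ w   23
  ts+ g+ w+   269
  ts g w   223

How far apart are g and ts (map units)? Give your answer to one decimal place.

8.7 map units

The two most frequent reciprocal classes, ts g w and ts+ g+ w+, are the parental types, so the F1 was ts g w / ts+ g+ w+.
The two rarest classes, ts g+ w and ts+ g w+, are the double crossovers. Comparing them with the parentals, only the g allele has switched, so g is the middle locus and the order is ts – g – w.
Crossovers in the ts–g interval produce the single-crossover classes ts+ g w and ts g+ w+ (22 + 26 = 48) plus the double crossovers (4).
RF(ts–g) = (48 + 4) / 598 = 52/598 = 0.0870 → 8.7 map units.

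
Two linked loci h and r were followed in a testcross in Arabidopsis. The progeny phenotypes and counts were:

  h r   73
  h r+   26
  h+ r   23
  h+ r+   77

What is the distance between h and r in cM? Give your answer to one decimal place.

The two most frequent classes, h+ r+ (77) and h r (73), are the parental types, so the F1 was h+ r+ / h r.
The recombinant classes are h+ r and h r+: 23 + 26 = 49.
Recombination frequency = 49/199 = 0.2462 ≈ 24.6%, i.e. 24.6 cM.

24.6 cM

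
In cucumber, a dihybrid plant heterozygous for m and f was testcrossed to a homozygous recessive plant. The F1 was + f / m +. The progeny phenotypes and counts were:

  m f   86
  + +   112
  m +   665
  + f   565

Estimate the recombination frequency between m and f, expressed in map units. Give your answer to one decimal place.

The recombinant classes are + + and m f: 112 + 86 = 198.
Recombination frequency = 198/1428 = 0.1387 ≈ 13.9%, i.e. 13.9 map units.

13.9 map units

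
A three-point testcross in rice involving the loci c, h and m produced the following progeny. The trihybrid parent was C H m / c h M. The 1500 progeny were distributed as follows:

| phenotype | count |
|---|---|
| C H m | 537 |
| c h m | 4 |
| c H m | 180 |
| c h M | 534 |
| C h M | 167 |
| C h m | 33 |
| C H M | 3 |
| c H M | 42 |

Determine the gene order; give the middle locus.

m

The two rarest classes, C H M and c h m, are the double crossovers. Comparing them with the parentals, only the m allele has switched, so m is the middle locus and the order is c – m – h.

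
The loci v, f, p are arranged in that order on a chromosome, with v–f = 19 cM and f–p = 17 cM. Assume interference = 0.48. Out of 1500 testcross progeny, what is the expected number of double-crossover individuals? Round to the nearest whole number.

25

Map distances give recombination frequencies of 0.190 and 0.170 for the two intervals.
With interference 0.48 (so coincidence = 0.52), expected double-crossover frequency = 0.190 × 0.170 × 0.52 = 0.01680.
Expected number = 0.01680 × 1500 = 25.19 ≈ 25.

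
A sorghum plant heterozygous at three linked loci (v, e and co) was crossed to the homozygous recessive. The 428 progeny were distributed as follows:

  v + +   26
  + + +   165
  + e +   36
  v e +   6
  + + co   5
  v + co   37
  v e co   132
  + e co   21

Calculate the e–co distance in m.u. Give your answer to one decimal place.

19.6 m.u.

The two most frequent reciprocal classes, v e co and + + +, are the parental types, so the F1 was v e co / + + +.
The two rarest classes, v e + and + + co, are the double crossovers. Comparing them with the parentals, only the co allele has switched, so co is the middle locus and the order is v – co – e.
Crossovers in the co–e interval produce the single-crossover classes v + co and + e + (37 + 36 = 73) plus the double crossovers (11).
RF(co–e) = (73 + 11) / 428 = 84/428 = 0.1963 → 19.6 m.u.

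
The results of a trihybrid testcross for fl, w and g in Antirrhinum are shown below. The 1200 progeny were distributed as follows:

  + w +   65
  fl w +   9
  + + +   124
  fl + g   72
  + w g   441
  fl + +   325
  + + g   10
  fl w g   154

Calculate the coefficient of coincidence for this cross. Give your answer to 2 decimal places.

0.49

The two most frequent reciprocal classes, + w g and fl + +, are the parental types, so the F1 was + w g / fl + +.
The two rarest classes, + + g and fl w +, are the double crossovers. Comparing them with the parentals, only the w allele has switched, so w is the middle locus and the order is fl – w – g.
fl–w: (278 + 19)/1200 = 0.2475; w–g: (137 + 19)/1200 = 0.1300.
Expected DCO frequency = 0.2475 × 0.1300 ≈ 0.03218; observed = 19/1200 ≈ 0.01583.
Coefficient of coincidence = 0.01583/0.03218 ≈ 0.49.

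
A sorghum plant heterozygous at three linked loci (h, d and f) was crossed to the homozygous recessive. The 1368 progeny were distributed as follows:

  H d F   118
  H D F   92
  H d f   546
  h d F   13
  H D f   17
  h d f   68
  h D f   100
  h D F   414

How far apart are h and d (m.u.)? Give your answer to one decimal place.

The two most frequent reciprocal classes, H d f and h D F, are the parental types, so the F1 was H d f / h D F.
The two rarest classes, H D f and h d F, are the double crossovers. Comparing them with the parentals, only the d allele has switched, so d is the middle locus and the order is h – d – f.
Crossovers in the h–d interval produce the single-crossover classes h d f and H D F (68 + 92 = 160) plus the double crossovers (30).
RF(h–d) = (160 + 30) / 1368 = 190/1368 = 0.1389 → 13.9 m.u.

13.9 m.u.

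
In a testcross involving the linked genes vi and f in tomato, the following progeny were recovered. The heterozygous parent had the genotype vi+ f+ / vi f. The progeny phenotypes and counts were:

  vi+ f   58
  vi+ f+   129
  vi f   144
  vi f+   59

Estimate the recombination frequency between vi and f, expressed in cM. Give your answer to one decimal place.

30.0 cM

The recombinant classes are vi+ f and vi f+: 58 + 59 = 117.
Recombination frequency = 117/390 = 0.3000 ≈ 30.0%, i.e. 30.0 cM.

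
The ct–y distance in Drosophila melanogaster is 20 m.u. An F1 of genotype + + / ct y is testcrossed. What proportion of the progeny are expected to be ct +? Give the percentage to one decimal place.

A map distance of 20 m.u. corresponds to a recombination frequency of 0.200.
The F1 is + + / ct y, so ct + is a recombinant gamete class with expected frequency r/2 = 0.200/2 = 0.1000.
That is 0.1000 = 10.0% of the progeny.

10.0%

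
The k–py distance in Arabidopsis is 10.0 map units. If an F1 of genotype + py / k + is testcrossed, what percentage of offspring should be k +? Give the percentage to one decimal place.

45.0%

A map distance of 10.0 map units corresponds to a recombination frequency of 0.100.
The F1 is + py / k +, so k + is a parental gamete class with expected frequency (1 − r)/2 = 0.900/2 = 0.4500.
That is 0.4500 = 45.0% of the progeny.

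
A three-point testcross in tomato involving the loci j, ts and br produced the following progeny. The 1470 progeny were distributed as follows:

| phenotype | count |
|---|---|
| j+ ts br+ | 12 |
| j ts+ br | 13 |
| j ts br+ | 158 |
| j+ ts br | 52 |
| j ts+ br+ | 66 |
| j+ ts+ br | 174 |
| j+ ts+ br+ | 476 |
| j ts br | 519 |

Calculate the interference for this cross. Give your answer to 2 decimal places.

0.28

The two most frequent reciprocal classes, j+ ts+ br+ and j ts br, are the parental types, so the F1 was j+ ts+ br+ / j ts br.
The two rarest classes, j+ ts br+ and j ts+ br, are the double crossovers. Comparing them with the parentals, only the ts allele has switched, so ts is the middle locus and the order is br – ts – j.
br–ts: (332 + 25)/1470 = 0.2429; ts–j: (118 + 25)/1470 = 0.0973.
Expected DCO frequency = 0.2429 × 0.0973 ≈ 0.02363; observed = 25/1470 ≈ 0.01701.
Coefficient of coincidence = 0.01701/0.02363 ≈ 0.72; interference = 1 − 0.72 = 0.28.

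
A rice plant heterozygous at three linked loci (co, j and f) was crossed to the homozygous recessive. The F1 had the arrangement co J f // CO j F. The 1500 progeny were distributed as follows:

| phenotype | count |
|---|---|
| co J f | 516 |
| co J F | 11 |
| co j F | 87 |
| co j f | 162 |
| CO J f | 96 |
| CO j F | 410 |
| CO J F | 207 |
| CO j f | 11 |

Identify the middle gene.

The two rarest classes, co J F and CO j f, are the double crossovers. Comparing them with the parentals, only the f allele has switched, so f is the middle locus and the order is co – f – j.

f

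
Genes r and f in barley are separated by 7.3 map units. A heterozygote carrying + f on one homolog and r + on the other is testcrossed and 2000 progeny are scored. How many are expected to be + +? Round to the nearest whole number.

73

A map distance of 7.3 map units corresponds to a recombination frequency of 0.073.
The F1 is + f / r +, so + + is a recombinant gamete class with expected frequency r/2 = 0.073/2 = 0.0365.
Expected number = 0.0365 × 2000 = 73.00 ≈ 73.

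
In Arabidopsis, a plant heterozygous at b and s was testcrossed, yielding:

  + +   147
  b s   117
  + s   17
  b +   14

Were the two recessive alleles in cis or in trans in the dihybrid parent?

cis

The two most frequent classes are + + (147) and b s (117); these are the parental (non-recombinant) types.
So the F1 carried + + on one chromosome and b s on the other — the recessive alleles are on the same chromosome (cis / coupling).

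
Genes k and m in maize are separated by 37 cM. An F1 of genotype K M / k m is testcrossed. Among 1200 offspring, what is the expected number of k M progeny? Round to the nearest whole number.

222

A map distance of 37 cM corresponds to a recombination frequency of 0.370.
The F1 is K M / k m, so k M is a recombinant gamete class with expected frequency r/2 = 0.370/2 = 0.1850.
Expected number = 0.1850 × 1200 = 222.00 ≈ 222.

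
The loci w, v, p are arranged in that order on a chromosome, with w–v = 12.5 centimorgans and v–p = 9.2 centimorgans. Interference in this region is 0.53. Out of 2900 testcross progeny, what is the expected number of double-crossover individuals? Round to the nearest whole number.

Map distances give recombination frequencies of 0.125 and 0.092 for the two intervals.
With interference 0.53 (so coincidence = 0.47), expected double-crossover frequency = 0.125 × 0.092 × 0.47 = 0.00540.
Expected number = 0.00540 × 2900 = 15.67 ≈ 16.

16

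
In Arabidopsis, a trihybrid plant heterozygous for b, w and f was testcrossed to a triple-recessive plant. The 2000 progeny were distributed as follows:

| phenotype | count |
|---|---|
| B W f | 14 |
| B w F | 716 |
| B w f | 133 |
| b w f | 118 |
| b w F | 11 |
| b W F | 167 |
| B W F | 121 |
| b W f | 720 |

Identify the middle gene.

The two most frequent reciprocal classes, B w F and b W f, are the parental types, so the F1 was B w F / b W f.
The two rarest classes, b w F and B W f, are the double crossovers. Comparing them with the parentals, only the b allele has switched, so b is the middle locus and the order is f – b – w.

b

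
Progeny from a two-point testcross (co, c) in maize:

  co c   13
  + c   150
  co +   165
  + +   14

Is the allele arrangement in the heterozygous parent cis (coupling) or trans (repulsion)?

The two most frequent classes are + c (150) and co + (165); these are the parental (non-recombinant) types.
So the F1 carried + c on one chromosome and co + on the other — the recessive alleles are on opposite chromosomes (trans / repulsion).

trans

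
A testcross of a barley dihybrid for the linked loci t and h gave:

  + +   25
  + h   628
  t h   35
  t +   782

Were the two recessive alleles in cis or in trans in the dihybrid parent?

The two most frequent classes are + h (628) and t + (782); these are the parental (non-recombinant) types.
So the F1 carried + h on one chromosome and t + on the other — the recessive alleles are on opposite chromosomes (trans / repulsion).

trans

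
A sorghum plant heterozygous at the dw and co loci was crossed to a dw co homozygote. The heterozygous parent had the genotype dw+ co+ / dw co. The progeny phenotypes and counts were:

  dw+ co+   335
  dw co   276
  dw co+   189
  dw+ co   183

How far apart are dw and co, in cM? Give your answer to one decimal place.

The recombinant classes are dw+ co and dw co+: 183 + 189 = 372.
Recombination frequency = 372/983 = 0.3784 ≈ 37.8%, i.e. 37.8 cM.

37.8 cM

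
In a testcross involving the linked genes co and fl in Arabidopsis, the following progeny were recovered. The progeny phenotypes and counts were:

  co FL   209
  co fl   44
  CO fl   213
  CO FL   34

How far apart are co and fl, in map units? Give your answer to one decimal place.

The two most frequent classes, CO fl (213) and co FL (209), are the parental types, so the F1 was CO fl / co FL.
The recombinant classes are CO FL and co fl: 34 + 44 = 78.
Recombination frequency = 78/500 = 0.1560 ≈ 15.6%, i.e. 15.6 map units.

15.6 map units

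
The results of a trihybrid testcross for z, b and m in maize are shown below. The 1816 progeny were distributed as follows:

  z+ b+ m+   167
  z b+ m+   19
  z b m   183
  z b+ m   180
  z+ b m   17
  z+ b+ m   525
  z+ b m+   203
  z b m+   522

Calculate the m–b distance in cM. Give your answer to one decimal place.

The two most frequent reciprocal classes, z b m+ and z+ b+ m, are the parental types, so the F1 was z b m+ / z+ b+ m.
The two rarest classes, z b+ m+ and z+ b m, are the double crossovers. Comparing them with the parentals, only the b allele has switched, so b is the middle locus and the order is m – b – z.
Crossovers in the m–b interval produce the single-crossover classes z b m and z+ b+ m+ (183 + 167 = 350) plus the double crossovers (36).
RF(m–b) = (350 + 36) / 1816 = 386/1816 = 0.2126 → 21.3 cM.

21.3 cM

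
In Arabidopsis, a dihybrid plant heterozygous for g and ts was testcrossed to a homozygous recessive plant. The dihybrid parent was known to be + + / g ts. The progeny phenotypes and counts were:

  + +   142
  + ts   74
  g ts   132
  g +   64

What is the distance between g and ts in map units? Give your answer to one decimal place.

33.5 map units

The recombinant classes are + ts and g +: 74 + 64 = 138.
Recombination frequency = 138/412 = 0.3350 ≈ 33.5%, i.e. 33.5 map units.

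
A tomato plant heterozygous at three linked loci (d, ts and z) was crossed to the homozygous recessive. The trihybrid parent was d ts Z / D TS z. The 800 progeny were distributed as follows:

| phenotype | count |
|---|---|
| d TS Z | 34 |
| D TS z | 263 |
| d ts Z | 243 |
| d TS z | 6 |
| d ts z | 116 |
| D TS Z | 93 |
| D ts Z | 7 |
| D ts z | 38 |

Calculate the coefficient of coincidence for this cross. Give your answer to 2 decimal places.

The two rarest classes, D ts Z and d TS z, are the double crossovers. Comparing them with the parentals, only the d allele has switched, so d is the middle locus and the order is ts – d – z.
ts–d: (72 + 13)/800 = 0.1062; d–z: (209 + 13)/800 = 0.2775.
Expected DCO frequency = 0.1062 × 0.2775 ≈ 0.02947; observed = 13/800 ≈ 0.01625.
Coefficient of coincidence = 0.01625/0.02947 ≈ 0.55.

0.55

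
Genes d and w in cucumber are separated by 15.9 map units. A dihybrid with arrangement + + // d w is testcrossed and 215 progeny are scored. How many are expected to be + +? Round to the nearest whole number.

A map distance of 15.9 map units corresponds to a recombination frequency of 0.159.
The F1 is + + / d w, so + + is a parental gamete class with expected frequency (1 − r)/2 = 0.841/2 = 0.4205.
Expected number = 0.4205 × 215 = 90.41 ≈ 90.

90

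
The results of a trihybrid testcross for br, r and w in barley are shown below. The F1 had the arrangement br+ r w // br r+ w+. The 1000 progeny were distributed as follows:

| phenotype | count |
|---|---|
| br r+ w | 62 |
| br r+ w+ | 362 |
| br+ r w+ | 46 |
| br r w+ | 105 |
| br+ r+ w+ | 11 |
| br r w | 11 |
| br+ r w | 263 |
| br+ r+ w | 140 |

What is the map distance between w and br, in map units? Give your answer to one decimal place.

13.0 map units

The two rarest classes, br r w and br+ r+ w+, are the double crossovers. Comparing them with the parentals, only the br allele has switched, so br is the middle locus and the order is w – br – r.
Crossovers in the w–br interval produce the single-crossover classes br+ r w+ and br r+ w (46 + 62 = 108) plus the double crossovers (22).
RF(w–br) = (108 + 22) / 1000 = 130/1000 = 0.1300 → 13.0 map units.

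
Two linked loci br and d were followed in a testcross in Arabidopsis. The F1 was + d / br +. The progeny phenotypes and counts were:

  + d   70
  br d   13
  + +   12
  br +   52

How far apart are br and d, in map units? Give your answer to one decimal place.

The recombinant classes are + + and br d: 12 + 13 = 25.
Recombination frequency = 25/147 = 0.1701 ≈ 17.0%, i.e. 17.0 map units.

17.0 map units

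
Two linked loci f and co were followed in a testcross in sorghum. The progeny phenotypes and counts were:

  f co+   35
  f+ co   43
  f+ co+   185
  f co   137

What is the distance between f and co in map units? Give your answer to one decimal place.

19.5 map units

The two most frequent classes, f+ co+ (185) and f co (137), are the parental types, so the F1 was f+ co+ / f co.
The recombinant classes are f+ co and f co+: 43 + 35 = 78.
Recombination frequency = 78/400 = 0.1950 ≈ 19.5%, i.e. 19.5 map units.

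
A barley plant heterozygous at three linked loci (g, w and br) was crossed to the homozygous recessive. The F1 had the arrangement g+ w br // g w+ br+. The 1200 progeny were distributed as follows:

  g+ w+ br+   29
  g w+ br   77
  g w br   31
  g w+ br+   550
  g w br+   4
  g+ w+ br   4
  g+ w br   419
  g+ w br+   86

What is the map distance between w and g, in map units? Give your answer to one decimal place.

The two rarest classes, g+ w+ br and g w br+, are the double crossovers. Comparing them with the parentals, only the w allele has switched, so w is the middle locus and the order is br – w – g.
Crossovers in the w–g interval produce the single-crossover classes g w br and g+ w+ br+ (31 + 29 = 60) plus the double crossovers (8).
RF(w–g) = (60 + 8) / 1200 = 68/1200 = 0.0567 → 5.7 map units.

5.7 map units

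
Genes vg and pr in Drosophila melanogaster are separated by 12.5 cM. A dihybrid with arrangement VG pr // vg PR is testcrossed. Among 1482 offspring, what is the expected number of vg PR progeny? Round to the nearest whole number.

648

A map distance of 12.5 cM corresponds to a recombination frequency of 0.125.
The F1 is VG pr / vg PR, so vg PR is a parental gamete class with expected frequency (1 − r)/2 = 0.875/2 = 0.4375.
Expected number = 0.4375 × 1482 = 648.38 ≈ 648.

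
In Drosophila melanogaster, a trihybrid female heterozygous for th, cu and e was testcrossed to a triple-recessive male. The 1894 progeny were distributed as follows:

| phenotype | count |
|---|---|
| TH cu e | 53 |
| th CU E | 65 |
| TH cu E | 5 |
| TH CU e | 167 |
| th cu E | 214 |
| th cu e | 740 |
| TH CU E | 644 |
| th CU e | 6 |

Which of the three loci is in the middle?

cu

The two most frequent reciprocal classes, th cu e and TH CU E, are the parental types, so the F1 was th cu e / TH CU E.
The two rarest classes, th CU e and TH cu E, are the double crossovers. Comparing them with the parentals, only the cu allele has switched, so cu is the middle locus and the order is e – cu – th.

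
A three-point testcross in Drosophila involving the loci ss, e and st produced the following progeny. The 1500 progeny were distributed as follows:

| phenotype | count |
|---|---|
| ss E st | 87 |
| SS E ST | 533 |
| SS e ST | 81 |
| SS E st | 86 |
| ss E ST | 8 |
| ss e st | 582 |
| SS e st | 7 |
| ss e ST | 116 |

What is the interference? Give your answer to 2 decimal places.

The two most frequent reciprocal classes, SS E ST and ss e st, are the parental types, so the F1 was SS E ST / ss e st.
The two rarest classes, ss E ST and SS e st, are the double crossovers. Comparing them with the parentals, only the ss allele has switched, so ss is the middle locus and the order is e – ss – st.
e–ss: (168 + 15)/1500 = 0.1220; ss–st: (202 + 15)/1500 = 0.1447.
Expected DCO frequency = 0.1220 × 0.1447 ≈ 0.01765; observed = 15/1500 ≈ 0.01000.
Coefficient of coincidence = 0.01000/0.01765 ≈ 0.57; interference = 1 − 0.57 = 0.43.

0.43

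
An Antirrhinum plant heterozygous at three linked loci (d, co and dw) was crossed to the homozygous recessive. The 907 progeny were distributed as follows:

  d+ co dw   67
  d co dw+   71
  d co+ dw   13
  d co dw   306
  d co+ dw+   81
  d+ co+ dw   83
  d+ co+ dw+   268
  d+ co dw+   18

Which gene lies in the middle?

co

The two most frequent reciprocal classes, d co dw and d+ co+ dw+, are the parental types, so the F1 was d co dw / d+ co+ dw+.
The two rarest classes, d co+ dw and d+ co dw+, are the double crossovers. Comparing them with the parentals, only the co allele has switched, so co is the middle locus and the order is dw – co – d.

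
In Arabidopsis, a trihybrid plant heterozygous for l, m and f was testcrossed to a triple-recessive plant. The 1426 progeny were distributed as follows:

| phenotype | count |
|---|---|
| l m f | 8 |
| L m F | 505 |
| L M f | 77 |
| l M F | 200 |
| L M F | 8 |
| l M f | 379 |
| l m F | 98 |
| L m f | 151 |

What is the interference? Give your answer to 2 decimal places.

0.67

The two most frequent reciprocal classes, L m F and l M f, are the parental types, so the F1 was L m F / l M f.
The two rarest classes, L M F and l m f, are the double crossovers. Comparing them with the parentals, only the m allele has switched, so m is the middle locus and the order is l – m – f.
l–m: (175 + 16)/1426 = 0.1339; m–f: (351 + 16)/1426 = 0.2574.
Expected DCO frequency = 0.1339 × 0.2574 ≈ 0.03447; observed = 16/1426 ≈ 0.01122.
Coefficient of coincidence = 0.01122/0.03447 ≈ 0.33; interference = 1 − 0.33 = 0.67.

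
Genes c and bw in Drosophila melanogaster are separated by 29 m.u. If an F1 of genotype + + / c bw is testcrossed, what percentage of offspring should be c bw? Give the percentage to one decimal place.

A map distance of 29 m.u. corresponds to a recombination frequency of 0.290.
The F1 is + + / c bw, so c bw is a parental gamete class with expected frequency (1 − r)/2 = 0.710/2 = 0.3550.
That is 0.3550 = 35.5% of the progeny.

35.5%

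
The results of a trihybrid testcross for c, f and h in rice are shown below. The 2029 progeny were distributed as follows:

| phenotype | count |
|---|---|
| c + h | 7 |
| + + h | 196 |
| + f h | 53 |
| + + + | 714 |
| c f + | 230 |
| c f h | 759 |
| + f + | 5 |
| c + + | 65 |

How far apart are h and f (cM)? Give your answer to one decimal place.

21.6 cM

The two most frequent reciprocal classes, c f h and + + +, are the parental types, so the F1 was c f h / + + +.
The two rarest classes, c + h and + f +, are the double crossovers. Comparing them with the parentals, only the f allele has switched, so f is the middle locus and the order is c – f – h.
Crossovers in the f–h interval produce the single-crossover classes c f + and + + h (230 + 196 = 426) plus the double crossovers (12).
RF(f–h) = (426 + 12) / 2029 = 438/2029 = 0.2159 → 21.6 cM.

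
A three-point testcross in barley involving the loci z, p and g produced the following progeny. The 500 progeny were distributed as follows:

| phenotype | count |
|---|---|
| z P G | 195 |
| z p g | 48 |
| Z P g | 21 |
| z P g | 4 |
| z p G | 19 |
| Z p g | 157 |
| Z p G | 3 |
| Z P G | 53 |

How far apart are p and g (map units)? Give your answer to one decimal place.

9.4 map units

The two most frequent reciprocal classes, z P G and Z p g, are the parental types, so the F1 was z P G / Z p g.
The two rarest classes, z P g and Z p G, are the double crossovers. Comparing them with the parentals, only the g allele has switched, so g is the middle locus and the order is p – g – z.
Crossovers in the p–g interval produce the single-crossover classes z p G and Z P g (19 + 21 = 40) plus the double crossovers (7).
RF(p–g) = (40 + 7) / 500 = 47/500 = 0.0940 → 9.4 map units.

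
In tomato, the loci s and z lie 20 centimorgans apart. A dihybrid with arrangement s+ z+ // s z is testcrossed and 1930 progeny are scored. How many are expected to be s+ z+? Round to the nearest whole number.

772

A map distance of 20 centimorgans corresponds to a recombination frequency of 0.200.
The F1 is s+ z+ / s z, so s+ z+ is a parental gamete class with expected frequency (1 − r)/2 = 0.800/2 = 0.4000.
Expected number = 0.4000 × 1930 = 772.00 ≈ 772.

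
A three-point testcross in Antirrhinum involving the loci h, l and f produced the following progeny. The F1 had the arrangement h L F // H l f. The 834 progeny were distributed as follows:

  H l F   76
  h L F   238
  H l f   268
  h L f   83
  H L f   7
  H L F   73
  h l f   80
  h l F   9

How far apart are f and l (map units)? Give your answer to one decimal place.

The two rarest classes, h l F and H L f, are the double crossovers. Comparing them with the parentals, only the l allele has switched, so l is the middle locus and the order is h – l – f.
Crossovers in the l–f interval produce the single-crossover classes h L f and H l F (83 + 76 = 159) plus the double crossovers (16).
RF(l–f) = (159 + 16) / 834 = 175/834 = 0.2098 → 21.0 map units.

21.0 map units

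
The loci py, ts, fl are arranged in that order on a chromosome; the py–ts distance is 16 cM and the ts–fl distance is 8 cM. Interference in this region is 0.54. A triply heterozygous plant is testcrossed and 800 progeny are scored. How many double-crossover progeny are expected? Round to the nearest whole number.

5

Map distances give recombination frequencies of 0.160 and 0.080 for the two intervals.
With interference 0.54 (so coincidence = 0.46), expected double-crossover frequency = 0.160 × 0.080 × 0.46 = 0.00589.
Expected number = 0.00589 × 800 = 4.71 ≈ 5.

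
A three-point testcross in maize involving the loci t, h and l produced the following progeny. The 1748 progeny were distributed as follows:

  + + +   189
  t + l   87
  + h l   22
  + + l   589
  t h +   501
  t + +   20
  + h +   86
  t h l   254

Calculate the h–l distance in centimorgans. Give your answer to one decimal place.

27.7 centimorgans

The two most frequent reciprocal classes, + + l and t h +, are the parental types, so the F1 was + + l / t h +.
The two rarest classes, + h l and t + +, are the double crossovers. Comparing them with the parentals, only the h allele has switched, so h is the middle locus and the order is t – h – l.
Crossovers in the h–l interval produce the single-crossover classes + + + and t h l (189 + 254 = 443) plus the double crossovers (42).
RF(h–l) = (443 + 42) / 1748 = 485/1748 = 0.2775 → 27.7 centimorgans.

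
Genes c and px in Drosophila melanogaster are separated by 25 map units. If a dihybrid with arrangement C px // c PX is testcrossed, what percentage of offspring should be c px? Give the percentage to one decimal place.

A map distance of 25 map units corresponds to a recombination frequency of 0.250.
The F1 is C px / c PX, so c px is a recombinant gamete class with expected frequency r/2 = 0.250/2 = 0.1250.
That is 0.1250 = 12.5% of the progeny.

12.5%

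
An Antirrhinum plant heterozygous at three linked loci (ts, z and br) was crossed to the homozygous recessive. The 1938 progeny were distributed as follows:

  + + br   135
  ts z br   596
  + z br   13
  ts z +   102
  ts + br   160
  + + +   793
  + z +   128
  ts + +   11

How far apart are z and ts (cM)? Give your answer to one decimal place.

The two most frequent reciprocal classes, + + + and ts z br, are the parental types, so the F1 was + + + / ts z br.
The two rarest classes, ts + + and + z br, are the double crossovers. Comparing them with the parentals, only the ts allele has switched, so ts is the middle locus and the order is br – ts – z.
Crossovers in the ts–z interval produce the single-crossover classes + z + and ts + br (128 + 160 = 288) plus the double crossovers (24).
RF(ts–z) = (288 + 24) / 1938 = 312/1938 = 0.1610 → 16.1 cM.

16.1 cM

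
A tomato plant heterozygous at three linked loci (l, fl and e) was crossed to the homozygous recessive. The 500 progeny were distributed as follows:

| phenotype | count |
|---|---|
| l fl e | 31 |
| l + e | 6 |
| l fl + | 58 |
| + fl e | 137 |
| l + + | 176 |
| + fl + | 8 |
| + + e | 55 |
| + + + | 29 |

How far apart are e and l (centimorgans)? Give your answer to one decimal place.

14.8 centimorgans

The two most frequent reciprocal classes, l + + and + fl e, are the parental types, so the F1 was l + + / + fl e.
The two rarest classes, l + e and + fl +, are the double crossovers. Comparing them with the parentals, only the e allele has switched, so e is the middle locus and the order is l – e – fl.
Crossovers in the l–e interval produce the single-crossover classes + + + and l fl e (29 + 31 = 60) plus the double crossovers (14).
RF(l–e) = (60 + 14) / 500 = 74/500 = 0.1480 → 14.8 centimorgans.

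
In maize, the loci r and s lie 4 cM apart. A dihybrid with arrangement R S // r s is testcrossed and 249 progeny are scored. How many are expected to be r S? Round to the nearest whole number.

A map distance of 4 cM corresponds to a recombination frequency of 0.040.
The F1 is R S / r s, so r S is a recombinant gamete class with expected frequency r/2 = 0.040/2 = 0.0200.
Expected number = 0.0200 × 249 = 4.98 ≈ 5.

5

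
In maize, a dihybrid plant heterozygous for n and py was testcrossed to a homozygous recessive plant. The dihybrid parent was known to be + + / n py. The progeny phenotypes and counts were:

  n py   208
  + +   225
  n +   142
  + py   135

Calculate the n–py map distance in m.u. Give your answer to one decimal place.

The recombinant classes are + py and n +: 135 + 142 = 277.
Recombination frequency = 277/710 = 0.3901 ≈ 39.0%, i.e. 39.0 m.u.

39.0 m.u.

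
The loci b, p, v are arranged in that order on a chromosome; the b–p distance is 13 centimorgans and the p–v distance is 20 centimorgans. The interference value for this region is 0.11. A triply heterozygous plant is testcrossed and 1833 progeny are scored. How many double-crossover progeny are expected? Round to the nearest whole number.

42

Map distances give recombination frequencies of 0.130 and 0.200 for the two intervals.
With interference 0.11 (so coincidence = 0.89), expected double-crossover frequency = 0.130 × 0.200 × 0.89 = 0.02314.
Expected number = 0.02314 × 1833 = 42.42 ≈ 42.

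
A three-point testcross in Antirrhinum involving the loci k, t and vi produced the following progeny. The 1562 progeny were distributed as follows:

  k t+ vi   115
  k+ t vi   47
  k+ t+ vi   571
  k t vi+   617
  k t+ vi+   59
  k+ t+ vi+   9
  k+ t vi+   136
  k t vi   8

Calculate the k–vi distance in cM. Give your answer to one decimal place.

17.2 cM

The two most frequent reciprocal classes, k+ t+ vi and k t vi+, are the parental types, so the F1 was k+ t+ vi / k t vi+.
The two rarest classes, k+ t+ vi+ and k t vi, are the double crossovers. Comparing them with the parentals, only the vi allele has switched, so vi is the middle locus and the order is k – vi – t.
Crossovers in the k–vi interval produce the single-crossover classes k t+ vi and k+ t vi+ (115 + 136 = 251) plus the double crossovers (17).
RF(k–vi) = (251 + 17) / 1562 = 268/1562 = 0.1716 → 17.2 cM.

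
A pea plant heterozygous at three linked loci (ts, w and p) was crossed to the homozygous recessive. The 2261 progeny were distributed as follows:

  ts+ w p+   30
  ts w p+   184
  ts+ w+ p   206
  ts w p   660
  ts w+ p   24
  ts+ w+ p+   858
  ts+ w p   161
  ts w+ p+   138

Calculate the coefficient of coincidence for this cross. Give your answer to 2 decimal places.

0.78

The two most frequent reciprocal classes, ts w p and ts+ w+ p+, are the parental types, so the F1 was ts w p / ts+ w+ p+.
The two rarest classes, ts w+ p and ts+ w p+, are the double crossovers. Comparing them with the parentals, only the w allele has switched, so w is the middle locus and the order is ts – w – p.
ts–w: (299 + 54)/2261 = 0.1561; w–p: (390 + 54)/2261 = 0.1964.
Expected DCO frequency = 0.1561 × 0.1964 ≈ 0.03066; observed = 54/2261 ≈ 0.02388.
Coefficient of coincidence = 0.02388/0.03066 ≈ 0.78.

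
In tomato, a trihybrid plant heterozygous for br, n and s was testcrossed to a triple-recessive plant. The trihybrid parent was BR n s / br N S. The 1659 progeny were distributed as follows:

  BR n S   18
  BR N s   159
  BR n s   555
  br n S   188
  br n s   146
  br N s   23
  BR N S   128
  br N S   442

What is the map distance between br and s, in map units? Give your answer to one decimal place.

The two rarest classes, BR n S and br N s, are the double crossovers. Comparing them with the parentals, only the s allele has switched, so s is the middle locus and the order is br – s – n.
Crossovers in the br–s interval produce the single-crossover classes br n s and BR N S (146 + 128 = 274) plus the double crossovers (41).
RF(br–s) = (274 + 41) / 1659 = 315/1659 = 0.1899 → 19.0 map units.

19.0 map units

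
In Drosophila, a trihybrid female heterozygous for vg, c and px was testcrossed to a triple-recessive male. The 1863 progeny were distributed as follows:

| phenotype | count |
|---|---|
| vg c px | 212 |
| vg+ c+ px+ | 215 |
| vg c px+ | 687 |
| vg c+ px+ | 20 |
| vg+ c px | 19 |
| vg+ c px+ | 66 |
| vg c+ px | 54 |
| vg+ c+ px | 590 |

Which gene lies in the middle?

c

The two most frequent reciprocal classes, vg+ c+ px and vg c px+, are the parental types, so the F1 was vg+ c+ px / vg c px+.
The two rarest classes, vg+ c px and vg c+ px+, are the double crossovers. Comparing them with the parentals, only the c allele has switched, so c is the middle locus and the order is vg – c – px.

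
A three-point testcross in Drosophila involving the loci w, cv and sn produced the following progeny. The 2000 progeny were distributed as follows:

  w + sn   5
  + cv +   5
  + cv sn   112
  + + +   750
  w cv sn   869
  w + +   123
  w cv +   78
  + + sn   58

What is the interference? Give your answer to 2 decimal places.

0.44

The two most frequent reciprocal classes, w cv sn and + + +, are the parental types, so the F1 was w cv sn / + + +.
The two rarest classes, w + sn and + cv +, are the double crossovers. Comparing them with the parentals, only the cv allele has switched, so cv is the middle locus and the order is w – cv – sn.
w–cv: (235 + 10)/2000 = 0.1225; cv–sn: (136 + 10)/2000 = 0.0730.
Expected DCO frequency = 0.1225 × 0.0730 ≈ 0.00894; observed = 10/2000 ≈ 0.00500.
Coefficient of coincidence = 0.00500/0.00894 ≈ 0.56; interference = 1 − 0.56 = 0.44.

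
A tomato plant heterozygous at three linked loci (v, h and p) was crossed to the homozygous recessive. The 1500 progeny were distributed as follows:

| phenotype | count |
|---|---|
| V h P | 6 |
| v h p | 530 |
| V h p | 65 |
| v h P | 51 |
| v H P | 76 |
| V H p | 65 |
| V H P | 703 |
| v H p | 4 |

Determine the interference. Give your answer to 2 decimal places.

0.21

The two most frequent reciprocal classes, v h p and V H P, are the parental types, so the F1 was v h p / V H P.
The two rarest classes, v H p and V h P, are the double crossovers. Comparing them with the parentals, only the h allele has switched, so h is the middle locus and the order is p – h – v.
p–h: (116 + 10)/1500 = 0.0840; h–v: (141 + 10)/1500 = 0.1007.
Expected DCO frequency = 0.0840 × 0.1007 ≈ 0.00846; observed = 10/1500 ≈ 0.00667.
Coefficient of coincidence = 0.00667/0.00846 ≈ 0.79; interference = 1 − 0.79 = 0.21.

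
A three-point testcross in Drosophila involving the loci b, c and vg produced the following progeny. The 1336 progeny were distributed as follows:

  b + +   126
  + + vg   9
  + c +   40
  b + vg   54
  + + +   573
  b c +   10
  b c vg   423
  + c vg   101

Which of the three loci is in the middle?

The two most frequent reciprocal classes, b c vg and + + +, are the parental types, so the F1 was b c vg / + + +.
The two rarest classes, b c + and + + vg, are the double crossovers. Comparing them with the parentals, only the vg allele has switched, so vg is the middle locus and the order is b – vg – c.

vg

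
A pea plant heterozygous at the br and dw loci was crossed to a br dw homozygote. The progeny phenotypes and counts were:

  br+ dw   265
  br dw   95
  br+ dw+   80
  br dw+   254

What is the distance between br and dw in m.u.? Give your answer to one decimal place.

25.2 m.u.

The two most frequent classes, br+ dw (265) and br dw+ (254), are the parental types, so the F1 was br+ dw / br dw+.
The recombinant classes are br+ dw+ and br dw: 80 + 95 = 175.
Recombination frequency = 175/694 = 0.2522 ≈ 25.2%, i.e. 25.2 m.u.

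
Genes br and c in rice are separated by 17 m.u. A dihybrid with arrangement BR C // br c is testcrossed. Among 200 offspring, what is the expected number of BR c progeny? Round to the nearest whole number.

A map distance of 17 m.u. corresponds to a recombination frequency of 0.170.
The F1 is BR C / br c, so BR c is a recombinant gamete class with expected frequency r/2 = 0.170/2 = 0.0850.
Expected number = 0.0850 × 200 = 17.00 ≈ 17.

17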